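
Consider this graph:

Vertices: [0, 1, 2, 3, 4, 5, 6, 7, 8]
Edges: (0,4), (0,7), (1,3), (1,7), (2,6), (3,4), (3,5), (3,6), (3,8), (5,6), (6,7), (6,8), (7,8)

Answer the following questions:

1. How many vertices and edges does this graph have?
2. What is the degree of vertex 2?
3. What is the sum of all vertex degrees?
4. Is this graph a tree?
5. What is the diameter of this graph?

Count: 9 vertices, 13 edges.
Vertex 2 has neighbors [6], degree = 1.
Handshaking lemma: 2 * 13 = 26.
A tree on 9 vertices has 8 edges. This graph has 13 edges (5 extra). Not a tree.
Diameter (longest shortest path) = 3.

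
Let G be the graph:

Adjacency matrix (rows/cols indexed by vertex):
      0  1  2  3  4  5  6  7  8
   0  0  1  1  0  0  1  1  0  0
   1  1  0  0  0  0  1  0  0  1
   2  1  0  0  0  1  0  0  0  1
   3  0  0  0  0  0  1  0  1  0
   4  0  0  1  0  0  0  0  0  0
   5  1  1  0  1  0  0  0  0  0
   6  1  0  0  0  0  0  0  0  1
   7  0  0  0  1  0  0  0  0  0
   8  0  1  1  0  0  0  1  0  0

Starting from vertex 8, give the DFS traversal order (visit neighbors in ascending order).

DFS from vertex 8 (neighbors processed in ascending order):
Visit order: 8, 1, 0, 2, 4, 5, 3, 7, 6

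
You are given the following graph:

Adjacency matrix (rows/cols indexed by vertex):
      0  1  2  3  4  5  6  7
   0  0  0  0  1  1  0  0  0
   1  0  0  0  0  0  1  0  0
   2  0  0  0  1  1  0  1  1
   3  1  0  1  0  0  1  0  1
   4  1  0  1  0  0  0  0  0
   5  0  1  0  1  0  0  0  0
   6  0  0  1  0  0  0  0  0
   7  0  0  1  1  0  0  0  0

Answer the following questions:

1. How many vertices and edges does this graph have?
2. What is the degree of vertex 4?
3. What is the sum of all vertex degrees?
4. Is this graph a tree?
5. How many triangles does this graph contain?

Count: 8 vertices, 9 edges.
Vertex 4 has neighbors [0, 2], degree = 2.
Handshaking lemma: 2 * 9 = 18.
A tree on 8 vertices has 7 edges. This graph has 9 edges (2 extra). Not a tree.
Number of triangles = 1.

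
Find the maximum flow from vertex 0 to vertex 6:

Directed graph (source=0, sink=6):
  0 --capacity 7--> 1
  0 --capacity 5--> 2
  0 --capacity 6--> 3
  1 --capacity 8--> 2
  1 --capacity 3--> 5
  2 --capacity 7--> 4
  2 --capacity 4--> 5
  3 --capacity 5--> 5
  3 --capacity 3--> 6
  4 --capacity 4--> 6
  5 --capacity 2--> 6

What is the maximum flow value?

Computing max flow:
  Flow on (0->1): 4/7
  Flow on (0->2): 2/5
  Flow on (0->3): 3/6
  Flow on (1->2): 4/8
  Flow on (2->4): 4/7
  Flow on (2->5): 2/4
  Flow on (3->6): 3/3
  Flow on (4->6): 4/4
  Flow on (5->6): 2/2
Maximum flow = 9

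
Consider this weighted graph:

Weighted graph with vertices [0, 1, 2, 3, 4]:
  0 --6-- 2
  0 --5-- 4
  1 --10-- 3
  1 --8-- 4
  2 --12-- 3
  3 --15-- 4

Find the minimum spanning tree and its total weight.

Applying Kruskal's algorithm (sort edges by weight, add if no cycle):
  Add (0,4) w=5
  Add (0,2) w=6
  Add (1,4) w=8
  Add (1,3) w=10
  Skip (2,3) w=12 (creates cycle)
  Skip (3,4) w=15 (creates cycle)
MST weight = 29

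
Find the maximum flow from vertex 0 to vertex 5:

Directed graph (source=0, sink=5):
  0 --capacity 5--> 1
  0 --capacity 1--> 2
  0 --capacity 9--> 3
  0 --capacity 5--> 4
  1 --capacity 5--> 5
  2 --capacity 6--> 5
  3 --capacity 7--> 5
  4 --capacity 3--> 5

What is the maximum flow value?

Computing max flow:
  Flow on (0->1): 5/5
  Flow on (0->2): 1/1
  Flow on (0->3): 7/9
  Flow on (0->4): 3/5
  Flow on (1->5): 5/5
  Flow on (2->5): 1/6
  Flow on (3->5): 7/7
  Flow on (4->5): 3/3
Maximum flow = 16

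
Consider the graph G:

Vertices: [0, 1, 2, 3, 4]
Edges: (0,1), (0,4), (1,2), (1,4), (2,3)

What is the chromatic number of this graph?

The graph has a maximum clique of size 3 (lower bound on chromatic number).
A valid 3-coloring: {0: 1, 1: 0, 2: 1, 3: 0, 4: 2}.
Chromatic number = 3.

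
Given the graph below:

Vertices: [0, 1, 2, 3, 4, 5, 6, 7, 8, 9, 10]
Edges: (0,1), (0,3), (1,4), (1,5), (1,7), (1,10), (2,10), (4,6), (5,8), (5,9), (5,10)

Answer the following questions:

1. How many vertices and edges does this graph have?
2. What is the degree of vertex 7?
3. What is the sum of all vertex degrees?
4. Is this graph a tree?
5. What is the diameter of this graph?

Count: 11 vertices, 11 edges.
Vertex 7 has neighbors [1], degree = 1.
Handshaking lemma: 2 * 11 = 22.
A tree on 11 vertices has 10 edges. This graph has 11 edges (1 extra). Not a tree.
Diameter (longest shortest path) = 4.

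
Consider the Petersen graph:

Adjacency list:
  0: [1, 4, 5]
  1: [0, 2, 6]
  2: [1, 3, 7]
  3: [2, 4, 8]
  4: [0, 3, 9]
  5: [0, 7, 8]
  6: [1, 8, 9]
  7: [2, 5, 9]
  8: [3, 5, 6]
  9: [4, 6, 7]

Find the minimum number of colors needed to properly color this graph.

The Petersen graph contains odd cycles (e.g. the outer 5-cycle), so chi >= 3.
A proper 3-coloring exists (it is a well-known 3-chromatic graph).
Chromatic number = 3.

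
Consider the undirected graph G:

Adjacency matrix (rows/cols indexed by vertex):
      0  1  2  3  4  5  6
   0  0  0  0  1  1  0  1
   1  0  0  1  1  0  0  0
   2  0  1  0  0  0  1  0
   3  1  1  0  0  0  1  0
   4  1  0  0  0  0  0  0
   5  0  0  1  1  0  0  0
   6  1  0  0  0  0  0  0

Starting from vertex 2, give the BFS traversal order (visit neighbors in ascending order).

BFS from vertex 2 (neighbors processed in ascending order):
Visit order: 2, 1, 5, 3, 0, 4, 6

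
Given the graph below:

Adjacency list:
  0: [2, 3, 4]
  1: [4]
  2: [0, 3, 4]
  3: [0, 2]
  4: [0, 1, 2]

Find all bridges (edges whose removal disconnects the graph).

A bridge is an edge whose removal increases the number of connected components.
Bridges found: (1,4)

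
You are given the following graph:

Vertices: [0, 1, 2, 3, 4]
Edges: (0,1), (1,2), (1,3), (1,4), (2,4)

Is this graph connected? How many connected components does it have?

Checking connectivity: the graph has 1 connected component(s).
All vertices are reachable from each other. The graph IS connected.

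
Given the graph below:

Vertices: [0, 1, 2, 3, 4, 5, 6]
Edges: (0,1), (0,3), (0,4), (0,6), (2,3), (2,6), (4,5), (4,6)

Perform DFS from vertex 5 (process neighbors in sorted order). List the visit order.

DFS from vertex 5 (neighbors processed in ascending order):
Visit order: 5, 4, 0, 1, 3, 2, 6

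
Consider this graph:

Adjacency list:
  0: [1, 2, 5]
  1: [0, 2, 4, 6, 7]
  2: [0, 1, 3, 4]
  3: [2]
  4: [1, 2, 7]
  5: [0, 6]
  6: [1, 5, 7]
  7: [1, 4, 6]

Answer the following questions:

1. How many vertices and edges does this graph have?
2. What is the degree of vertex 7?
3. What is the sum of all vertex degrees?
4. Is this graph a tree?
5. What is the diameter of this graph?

Count: 8 vertices, 12 edges.
Vertex 7 has neighbors [1, 4, 6], degree = 3.
Handshaking lemma: 2 * 12 = 24.
A tree on 8 vertices has 7 edges. This graph has 12 edges (5 extra). Not a tree.
Diameter (longest shortest path) = 3.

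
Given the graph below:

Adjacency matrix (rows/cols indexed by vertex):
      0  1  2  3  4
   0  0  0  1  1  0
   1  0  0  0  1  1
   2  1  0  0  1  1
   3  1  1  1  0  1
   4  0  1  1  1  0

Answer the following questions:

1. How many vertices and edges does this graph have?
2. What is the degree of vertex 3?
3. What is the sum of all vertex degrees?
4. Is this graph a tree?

Count: 5 vertices, 7 edges.
Vertex 3 has neighbors [0, 1, 2, 4], degree = 4.
Handshaking lemma: 2 * 7 = 14.
A tree on 5 vertices has 4 edges. This graph has 7 edges (3 extra). Not a tree.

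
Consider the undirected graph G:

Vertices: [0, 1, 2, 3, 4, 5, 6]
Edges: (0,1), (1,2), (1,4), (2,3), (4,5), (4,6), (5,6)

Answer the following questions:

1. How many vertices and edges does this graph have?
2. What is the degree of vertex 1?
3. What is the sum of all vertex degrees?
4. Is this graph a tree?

Count: 7 vertices, 7 edges.
Vertex 1 has neighbors [0, 2, 4], degree = 3.
Handshaking lemma: 2 * 7 = 14.
A tree on 7 vertices has 6 edges. This graph has 7 edges (1 extra). Not a tree.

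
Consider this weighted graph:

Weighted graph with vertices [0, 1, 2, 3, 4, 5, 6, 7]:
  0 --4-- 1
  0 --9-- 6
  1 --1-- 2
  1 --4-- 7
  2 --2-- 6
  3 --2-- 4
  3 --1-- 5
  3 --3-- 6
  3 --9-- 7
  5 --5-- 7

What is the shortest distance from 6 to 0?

Using Dijkstra's algorithm from vertex 6:
Shortest path: 6 -> 2 -> 1 -> 0
Total weight: 2 + 1 + 4 = 7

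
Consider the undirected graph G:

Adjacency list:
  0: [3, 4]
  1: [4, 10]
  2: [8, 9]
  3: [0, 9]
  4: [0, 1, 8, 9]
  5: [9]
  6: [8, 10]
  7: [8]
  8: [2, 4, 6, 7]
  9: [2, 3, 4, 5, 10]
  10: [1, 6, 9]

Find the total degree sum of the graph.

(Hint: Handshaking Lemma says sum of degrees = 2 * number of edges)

Count edges: 14 edges.
By Handshaking Lemma: sum of degrees = 2 * 14 = 28.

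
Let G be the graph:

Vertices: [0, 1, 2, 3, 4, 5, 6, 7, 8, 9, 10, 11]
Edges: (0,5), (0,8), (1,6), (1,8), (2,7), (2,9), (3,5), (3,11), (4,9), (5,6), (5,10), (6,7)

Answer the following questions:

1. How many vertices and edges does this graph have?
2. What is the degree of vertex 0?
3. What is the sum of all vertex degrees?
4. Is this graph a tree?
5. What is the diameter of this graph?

Count: 12 vertices, 12 edges.
Vertex 0 has neighbors [5, 8], degree = 2.
Handshaking lemma: 2 * 12 = 24.
A tree on 12 vertices has 11 edges. This graph has 12 edges (1 extra). Not a tree.
Diameter (longest shortest path) = 7.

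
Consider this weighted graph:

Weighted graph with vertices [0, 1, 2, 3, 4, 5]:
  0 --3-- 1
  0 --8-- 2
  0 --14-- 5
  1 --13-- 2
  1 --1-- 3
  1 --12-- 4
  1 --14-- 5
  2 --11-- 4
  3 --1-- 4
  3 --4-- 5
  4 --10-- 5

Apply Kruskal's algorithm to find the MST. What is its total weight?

Applying Kruskal's algorithm (sort edges by weight, add if no cycle):
  Add (1,3) w=1
  Add (3,4) w=1
  Add (0,1) w=3
  Add (3,5) w=4
  Add (0,2) w=8
  Skip (4,5) w=10 (creates cycle)
  Skip (2,4) w=11 (creates cycle)
  Skip (1,4) w=12 (creates cycle)
  Skip (1,2) w=13 (creates cycle)
  Skip (0,5) w=14 (creates cycle)
  Skip (1,5) w=14 (creates cycle)
MST weight = 17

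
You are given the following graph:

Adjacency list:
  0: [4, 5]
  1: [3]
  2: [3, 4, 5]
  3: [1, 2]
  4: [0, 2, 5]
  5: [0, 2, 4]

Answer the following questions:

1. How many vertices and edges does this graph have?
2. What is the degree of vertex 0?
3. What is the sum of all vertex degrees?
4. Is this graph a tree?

Count: 6 vertices, 7 edges.
Vertex 0 has neighbors [4, 5], degree = 2.
Handshaking lemma: 2 * 7 = 14.
A tree on 6 vertices has 5 edges. This graph has 7 edges (2 extra). Not a tree.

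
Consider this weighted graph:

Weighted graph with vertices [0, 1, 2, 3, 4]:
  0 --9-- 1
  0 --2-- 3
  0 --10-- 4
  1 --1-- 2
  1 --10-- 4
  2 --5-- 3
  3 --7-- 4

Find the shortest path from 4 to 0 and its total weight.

Using Dijkstra's algorithm from vertex 4:
Shortest path: 4 -> 3 -> 0
Total weight: 7 + 2 = 9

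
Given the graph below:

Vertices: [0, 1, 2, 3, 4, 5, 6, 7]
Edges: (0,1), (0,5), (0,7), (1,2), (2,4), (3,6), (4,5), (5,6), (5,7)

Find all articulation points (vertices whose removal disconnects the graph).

An articulation point is a vertex whose removal disconnects the graph.
Articulation points: [5, 6]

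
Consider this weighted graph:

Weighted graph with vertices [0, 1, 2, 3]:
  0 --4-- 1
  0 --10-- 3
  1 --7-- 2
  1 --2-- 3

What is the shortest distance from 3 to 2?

Using Dijkstra's algorithm from vertex 3:
Shortest path: 3 -> 1 -> 2
Total weight: 2 + 7 = 9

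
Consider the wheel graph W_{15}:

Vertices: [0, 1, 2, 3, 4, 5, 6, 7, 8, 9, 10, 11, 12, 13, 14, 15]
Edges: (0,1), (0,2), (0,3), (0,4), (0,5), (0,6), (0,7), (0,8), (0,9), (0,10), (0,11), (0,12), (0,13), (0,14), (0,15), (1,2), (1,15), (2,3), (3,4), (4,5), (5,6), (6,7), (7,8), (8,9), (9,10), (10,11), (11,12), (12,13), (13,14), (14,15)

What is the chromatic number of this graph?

W_{15} = C_{15} plus a hub adjacent to every cycle vertex.
The outer cycle needs 3 colors (odd cycle); the hub is adjacent to all of them so needs a fresh color.
Chromatic number = 3 + 1 = 4.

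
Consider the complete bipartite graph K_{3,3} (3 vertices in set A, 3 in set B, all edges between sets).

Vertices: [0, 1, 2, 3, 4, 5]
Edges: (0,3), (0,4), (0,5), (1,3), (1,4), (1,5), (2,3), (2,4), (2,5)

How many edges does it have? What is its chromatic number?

K_{3,3} has 3 * 3 = 9 edges.
Bipartite graphs have chromatic number 2 (color each partition differently).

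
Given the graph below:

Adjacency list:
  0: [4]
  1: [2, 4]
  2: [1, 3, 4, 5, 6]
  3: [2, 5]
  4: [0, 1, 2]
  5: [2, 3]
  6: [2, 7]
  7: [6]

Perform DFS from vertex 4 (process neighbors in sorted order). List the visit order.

DFS from vertex 4 (neighbors processed in ascending order):
Visit order: 4, 0, 1, 2, 3, 5, 6, 7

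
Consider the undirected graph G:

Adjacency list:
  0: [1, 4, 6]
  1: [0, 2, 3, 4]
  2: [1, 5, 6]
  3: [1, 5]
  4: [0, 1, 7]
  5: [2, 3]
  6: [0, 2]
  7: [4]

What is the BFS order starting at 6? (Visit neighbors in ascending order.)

BFS from vertex 6 (neighbors processed in ascending order):
Visit order: 6, 0, 2, 1, 4, 5, 3, 7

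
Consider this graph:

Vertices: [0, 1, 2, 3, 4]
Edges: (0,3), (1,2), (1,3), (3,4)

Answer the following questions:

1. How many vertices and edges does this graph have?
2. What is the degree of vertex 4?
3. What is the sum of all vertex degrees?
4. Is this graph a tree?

Count: 5 vertices, 4 edges.
Vertex 4 has neighbors [3], degree = 1.
Handshaking lemma: 2 * 4 = 8.
A graph is a tree iff it is connected and has exactly n-1 edges. This graph is connected (all 5 vertices in one component) and has 5-1 = 4 edges. It is a tree.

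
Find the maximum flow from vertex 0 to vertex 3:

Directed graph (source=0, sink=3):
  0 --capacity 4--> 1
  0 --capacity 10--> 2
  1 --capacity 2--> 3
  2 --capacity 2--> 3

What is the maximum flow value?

Computing max flow:
  Flow on (0->1): 2/4
  Flow on (0->2): 2/10
  Flow on (1->3): 2/2
  Flow on (2->3): 2/2
Maximum flow = 4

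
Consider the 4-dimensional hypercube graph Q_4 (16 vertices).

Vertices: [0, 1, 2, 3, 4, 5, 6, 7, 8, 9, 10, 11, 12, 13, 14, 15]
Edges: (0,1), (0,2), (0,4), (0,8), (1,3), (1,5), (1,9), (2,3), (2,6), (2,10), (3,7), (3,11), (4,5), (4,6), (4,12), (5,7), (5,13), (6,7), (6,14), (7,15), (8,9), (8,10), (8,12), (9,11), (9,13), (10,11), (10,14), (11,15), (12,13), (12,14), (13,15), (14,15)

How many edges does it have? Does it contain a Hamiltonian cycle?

Q_4 has 16 * 4 / 2 = 32 edges.
Q_4 (d >= 2) always has a Hamiltonian cycle: a 4-bit cyclic Gray code visits every vertex exactly once and returns to the start.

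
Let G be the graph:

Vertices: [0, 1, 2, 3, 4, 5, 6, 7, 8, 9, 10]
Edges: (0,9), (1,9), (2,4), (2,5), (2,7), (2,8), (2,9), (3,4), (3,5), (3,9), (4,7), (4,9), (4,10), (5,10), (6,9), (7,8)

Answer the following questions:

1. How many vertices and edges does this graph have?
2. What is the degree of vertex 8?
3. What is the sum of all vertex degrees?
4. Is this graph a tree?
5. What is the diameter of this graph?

Count: 11 vertices, 16 edges.
Vertex 8 has neighbors [2, 7], degree = 2.
Handshaking lemma: 2 * 16 = 32.
A tree on 11 vertices has 10 edges. This graph has 16 edges (6 extra). Not a tree.
Diameter (longest shortest path) = 3.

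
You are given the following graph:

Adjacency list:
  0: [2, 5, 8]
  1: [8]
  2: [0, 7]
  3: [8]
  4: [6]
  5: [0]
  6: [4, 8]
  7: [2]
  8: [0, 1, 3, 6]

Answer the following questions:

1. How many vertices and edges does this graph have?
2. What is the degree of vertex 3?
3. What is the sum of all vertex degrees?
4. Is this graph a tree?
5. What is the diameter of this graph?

Count: 9 vertices, 8 edges.
Vertex 3 has neighbors [8], degree = 1.
Handshaking lemma: 2 * 8 = 16.
A graph is a tree iff it is connected and has exactly n-1 edges. This graph is connected (all 9 vertices in one component) and has 9-1 = 8 edges. It is a tree.
Diameter (longest shortest path) = 5.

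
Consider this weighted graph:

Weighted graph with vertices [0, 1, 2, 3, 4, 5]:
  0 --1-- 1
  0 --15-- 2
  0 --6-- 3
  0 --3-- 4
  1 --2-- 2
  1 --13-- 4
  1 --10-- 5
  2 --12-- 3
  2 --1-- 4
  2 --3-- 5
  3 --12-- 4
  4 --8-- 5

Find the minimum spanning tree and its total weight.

Applying Kruskal's algorithm (sort edges by weight, add if no cycle):
  Add (0,1) w=1
  Add (2,4) w=1
  Add (1,2) w=2
  Skip (0,4) w=3 (creates cycle)
  Add (2,5) w=3
  Add (0,3) w=6
  Skip (4,5) w=8 (creates cycle)
  Skip (1,5) w=10 (creates cycle)
  Skip (2,3) w=12 (creates cycle)
  Skip (3,4) w=12 (creates cycle)
  Skip (1,4) w=13 (creates cycle)
  Skip (0,2) w=15 (creates cycle)
MST weight = 13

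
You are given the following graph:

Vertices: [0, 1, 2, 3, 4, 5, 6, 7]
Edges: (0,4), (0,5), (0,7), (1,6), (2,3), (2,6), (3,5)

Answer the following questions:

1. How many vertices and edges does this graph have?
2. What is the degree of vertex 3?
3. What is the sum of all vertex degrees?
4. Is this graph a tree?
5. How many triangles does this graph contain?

Count: 8 vertices, 7 edges.
Vertex 3 has neighbors [2, 5], degree = 2.
Handshaking lemma: 2 * 7 = 14.
A graph is a tree iff it is connected and has exactly n-1 edges. This graph is connected (all 8 vertices in one component) and has 8-1 = 7 edges. It is a tree.
Number of triangles = 0.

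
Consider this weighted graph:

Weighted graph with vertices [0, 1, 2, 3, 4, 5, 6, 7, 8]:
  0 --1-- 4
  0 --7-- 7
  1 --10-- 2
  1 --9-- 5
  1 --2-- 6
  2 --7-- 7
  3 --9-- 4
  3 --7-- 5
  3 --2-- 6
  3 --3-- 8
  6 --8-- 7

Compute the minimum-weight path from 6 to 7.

Using Dijkstra's algorithm from vertex 6:
Shortest path: 6 -> 7
Total weight: 8 = 8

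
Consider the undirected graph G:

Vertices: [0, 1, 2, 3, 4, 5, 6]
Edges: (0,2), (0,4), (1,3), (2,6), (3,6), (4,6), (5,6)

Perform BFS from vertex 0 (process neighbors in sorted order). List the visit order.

BFS from vertex 0 (neighbors processed in ascending order):
Visit order: 0, 2, 4, 6, 3, 5, 1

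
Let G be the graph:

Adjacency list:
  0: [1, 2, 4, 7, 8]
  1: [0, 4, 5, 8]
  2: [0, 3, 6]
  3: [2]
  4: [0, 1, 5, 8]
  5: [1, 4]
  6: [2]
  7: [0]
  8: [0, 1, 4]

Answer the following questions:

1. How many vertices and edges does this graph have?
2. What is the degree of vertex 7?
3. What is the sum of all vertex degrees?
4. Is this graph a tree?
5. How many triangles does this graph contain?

Count: 9 vertices, 12 edges.
Vertex 7 has neighbors [0], degree = 1.
Handshaking lemma: 2 * 12 = 24.
A tree on 9 vertices has 8 edges. This graph has 12 edges (4 extra). Not a tree.
Number of triangles = 5.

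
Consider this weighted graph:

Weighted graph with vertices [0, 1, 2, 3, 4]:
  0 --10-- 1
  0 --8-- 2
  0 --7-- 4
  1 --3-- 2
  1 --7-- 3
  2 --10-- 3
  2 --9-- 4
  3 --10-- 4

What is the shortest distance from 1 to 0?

Using Dijkstra's algorithm from vertex 1:
Shortest path: 1 -> 0
Total weight: 10 = 10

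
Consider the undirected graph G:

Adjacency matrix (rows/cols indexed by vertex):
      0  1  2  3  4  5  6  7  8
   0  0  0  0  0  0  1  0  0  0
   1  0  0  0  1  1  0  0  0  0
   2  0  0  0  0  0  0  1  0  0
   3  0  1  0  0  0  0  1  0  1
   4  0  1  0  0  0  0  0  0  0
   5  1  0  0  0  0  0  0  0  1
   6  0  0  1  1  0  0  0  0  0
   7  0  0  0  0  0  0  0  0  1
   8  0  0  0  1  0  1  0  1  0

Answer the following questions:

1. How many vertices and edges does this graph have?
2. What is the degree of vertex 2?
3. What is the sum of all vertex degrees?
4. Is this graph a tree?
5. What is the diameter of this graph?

Count: 9 vertices, 8 edges.
Vertex 2 has neighbors [6], degree = 1.
Handshaking lemma: 2 * 8 = 16.
A graph is a tree iff it is connected and has exactly n-1 edges. This graph is connected (all 9 vertices in one component) and has 9-1 = 8 edges. It is a tree.
Diameter (longest shortest path) = 5.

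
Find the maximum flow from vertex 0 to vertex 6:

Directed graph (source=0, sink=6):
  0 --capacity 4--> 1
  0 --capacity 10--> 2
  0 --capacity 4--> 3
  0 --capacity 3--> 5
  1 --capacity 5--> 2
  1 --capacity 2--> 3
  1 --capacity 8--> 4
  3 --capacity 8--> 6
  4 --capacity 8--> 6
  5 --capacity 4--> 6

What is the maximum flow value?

Computing max flow:
  Flow on (0->1): 4/4
  Flow on (0->3): 4/4
  Flow on (0->5): 3/3
  Flow on (1->3): 2/2
  Flow on (1->4): 2/8
  Flow on (3->6): 6/8
  Flow on (4->6): 2/8
  Flow on (5->6): 3/4
Maximum flow = 11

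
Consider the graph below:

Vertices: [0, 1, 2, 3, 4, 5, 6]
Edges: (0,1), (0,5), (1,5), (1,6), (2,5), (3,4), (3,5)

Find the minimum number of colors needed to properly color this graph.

The graph has a maximum clique of size 3 (lower bound on chromatic number).
A valid 3-coloring: {0: 2, 1: 1, 2: 1, 3: 1, 4: 0, 5: 0, 6: 0}.
Chromatic number = 3.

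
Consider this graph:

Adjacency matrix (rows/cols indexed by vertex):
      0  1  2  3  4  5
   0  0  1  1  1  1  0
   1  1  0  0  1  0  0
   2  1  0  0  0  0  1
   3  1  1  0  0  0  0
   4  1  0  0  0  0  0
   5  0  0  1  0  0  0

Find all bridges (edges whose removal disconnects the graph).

A bridge is an edge whose removal increases the number of connected components.
Bridges found: (0,2), (0,4), (2,5)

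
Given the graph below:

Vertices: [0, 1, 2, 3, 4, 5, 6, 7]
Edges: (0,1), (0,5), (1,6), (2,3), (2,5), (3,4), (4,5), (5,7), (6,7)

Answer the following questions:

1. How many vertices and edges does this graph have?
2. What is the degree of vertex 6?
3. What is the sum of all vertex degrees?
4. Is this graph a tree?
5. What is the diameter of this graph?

Count: 8 vertices, 9 edges.
Vertex 6 has neighbors [1, 7], degree = 2.
Handshaking lemma: 2 * 9 = 18.
A tree on 8 vertices has 7 edges. This graph has 9 edges (2 extra). Not a tree.
Diameter (longest shortest path) = 4.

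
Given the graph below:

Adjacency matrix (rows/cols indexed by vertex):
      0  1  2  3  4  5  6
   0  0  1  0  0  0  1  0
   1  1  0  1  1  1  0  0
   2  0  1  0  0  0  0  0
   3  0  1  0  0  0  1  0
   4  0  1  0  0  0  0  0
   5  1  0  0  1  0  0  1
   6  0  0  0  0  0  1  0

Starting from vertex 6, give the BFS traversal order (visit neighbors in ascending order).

BFS from vertex 6 (neighbors processed in ascending order):
Visit order: 6, 5, 0, 3, 1, 2, 4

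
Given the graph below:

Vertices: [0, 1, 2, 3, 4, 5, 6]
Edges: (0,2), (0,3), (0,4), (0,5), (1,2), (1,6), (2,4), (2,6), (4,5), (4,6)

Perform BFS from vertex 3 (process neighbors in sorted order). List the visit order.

BFS from vertex 3 (neighbors processed in ascending order):
Visit order: 3, 0, 2, 4, 5, 1, 6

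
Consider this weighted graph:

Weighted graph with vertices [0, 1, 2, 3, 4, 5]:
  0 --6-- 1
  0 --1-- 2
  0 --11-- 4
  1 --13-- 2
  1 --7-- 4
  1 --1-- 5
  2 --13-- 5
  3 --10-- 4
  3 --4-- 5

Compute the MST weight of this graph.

Applying Kruskal's algorithm (sort edges by weight, add if no cycle):
  Add (0,2) w=1
  Add (1,5) w=1
  Add (3,5) w=4
  Add (0,1) w=6
  Add (1,4) w=7
  Skip (3,4) w=10 (creates cycle)
  Skip (0,4) w=11 (creates cycle)
  Skip (1,2) w=13 (creates cycle)
  Skip (2,5) w=13 (creates cycle)
MST weight = 19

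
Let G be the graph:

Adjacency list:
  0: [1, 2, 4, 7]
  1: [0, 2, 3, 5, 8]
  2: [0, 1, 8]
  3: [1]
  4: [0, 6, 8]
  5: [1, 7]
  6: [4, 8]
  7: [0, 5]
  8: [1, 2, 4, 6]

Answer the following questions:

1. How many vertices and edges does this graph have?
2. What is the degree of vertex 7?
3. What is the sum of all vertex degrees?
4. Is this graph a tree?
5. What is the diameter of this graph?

Count: 9 vertices, 13 edges.
Vertex 7 has neighbors [0, 5], degree = 2.
Handshaking lemma: 2 * 13 = 26.
A tree on 9 vertices has 8 edges. This graph has 13 edges (5 extra). Not a tree.
Diameter (longest shortest path) = 3.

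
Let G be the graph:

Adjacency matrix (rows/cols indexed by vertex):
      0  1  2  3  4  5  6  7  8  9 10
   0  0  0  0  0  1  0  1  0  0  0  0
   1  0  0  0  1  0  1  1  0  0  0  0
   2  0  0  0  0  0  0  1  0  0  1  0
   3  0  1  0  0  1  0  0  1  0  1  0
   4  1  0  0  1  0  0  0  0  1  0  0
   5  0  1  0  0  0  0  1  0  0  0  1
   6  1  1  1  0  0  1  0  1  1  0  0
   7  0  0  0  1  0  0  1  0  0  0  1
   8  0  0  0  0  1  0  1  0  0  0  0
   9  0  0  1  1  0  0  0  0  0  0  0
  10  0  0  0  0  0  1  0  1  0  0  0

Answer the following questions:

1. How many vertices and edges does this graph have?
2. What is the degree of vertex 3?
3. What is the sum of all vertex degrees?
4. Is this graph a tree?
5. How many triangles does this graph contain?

Count: 11 vertices, 16 edges.
Vertex 3 has neighbors [1, 4, 7, 9], degree = 4.
Handshaking lemma: 2 * 16 = 32.
A tree on 11 vertices has 10 edges. This graph has 16 edges (6 extra). Not a tree.
Number of triangles = 1.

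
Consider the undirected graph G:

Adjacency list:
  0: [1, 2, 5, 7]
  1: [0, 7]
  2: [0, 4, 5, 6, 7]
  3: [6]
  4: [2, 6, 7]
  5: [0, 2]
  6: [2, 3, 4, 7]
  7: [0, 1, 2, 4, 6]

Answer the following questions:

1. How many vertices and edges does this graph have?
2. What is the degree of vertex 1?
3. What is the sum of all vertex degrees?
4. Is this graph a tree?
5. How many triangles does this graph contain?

Count: 8 vertices, 13 edges.
Vertex 1 has neighbors [0, 7], degree = 2.
Handshaking lemma: 2 * 13 = 26.
A tree on 8 vertices has 7 edges. This graph has 13 edges (6 extra). Not a tree.
Number of triangles = 7.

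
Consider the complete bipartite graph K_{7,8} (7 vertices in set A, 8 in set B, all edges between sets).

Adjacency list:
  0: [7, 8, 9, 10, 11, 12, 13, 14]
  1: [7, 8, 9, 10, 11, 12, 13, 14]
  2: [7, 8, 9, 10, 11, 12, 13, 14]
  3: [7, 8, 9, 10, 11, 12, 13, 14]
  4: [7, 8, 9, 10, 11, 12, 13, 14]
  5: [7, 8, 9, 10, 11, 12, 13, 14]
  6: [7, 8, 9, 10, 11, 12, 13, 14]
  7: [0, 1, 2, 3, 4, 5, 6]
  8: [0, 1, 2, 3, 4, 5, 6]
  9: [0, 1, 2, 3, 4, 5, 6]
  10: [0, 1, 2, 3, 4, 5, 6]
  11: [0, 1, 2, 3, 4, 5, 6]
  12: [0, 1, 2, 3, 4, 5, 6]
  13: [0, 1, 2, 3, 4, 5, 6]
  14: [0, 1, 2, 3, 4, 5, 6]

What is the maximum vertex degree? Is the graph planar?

Set-A vertices have degree 8; set-B vertices have degree 7. Maximum degree = max(7,8) = 8.
K_{7,8} contains K_{3,3} as a subgraph (since both sides have >= 3 vertices); by Kuratowski's theorem it is not planar.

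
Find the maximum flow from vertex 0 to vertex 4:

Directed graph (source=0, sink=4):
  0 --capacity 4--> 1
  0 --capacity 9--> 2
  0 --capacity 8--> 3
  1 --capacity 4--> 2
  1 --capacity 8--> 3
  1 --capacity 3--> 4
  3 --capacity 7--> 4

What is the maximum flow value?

Computing max flow:
  Flow on (0->1): 3/4
  Flow on (0->3): 7/8
  Flow on (1->4): 3/3
  Flow on (3->4): 7/7
Maximum flow = 10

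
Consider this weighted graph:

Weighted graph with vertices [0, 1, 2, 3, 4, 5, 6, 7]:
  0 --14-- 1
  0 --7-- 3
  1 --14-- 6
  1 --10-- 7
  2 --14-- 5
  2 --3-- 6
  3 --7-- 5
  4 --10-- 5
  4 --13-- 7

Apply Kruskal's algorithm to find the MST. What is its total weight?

Applying Kruskal's algorithm (sort edges by weight, add if no cycle):
  Add (2,6) w=3
  Add (0,3) w=7
  Add (3,5) w=7
  Add (1,7) w=10
  Add (4,5) w=10
  Add (4,7) w=13
  Skip (0,1) w=14 (creates cycle)
  Add (1,6) w=14
  Skip (2,5) w=14 (creates cycle)
MST weight = 64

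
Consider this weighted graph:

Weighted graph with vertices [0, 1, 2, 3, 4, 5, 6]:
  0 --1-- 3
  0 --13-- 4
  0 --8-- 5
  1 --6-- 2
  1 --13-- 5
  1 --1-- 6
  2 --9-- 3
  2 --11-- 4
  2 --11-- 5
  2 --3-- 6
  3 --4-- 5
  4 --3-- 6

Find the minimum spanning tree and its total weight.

Applying Kruskal's algorithm (sort edges by weight, add if no cycle):
  Add (0,3) w=1
  Add (1,6) w=1
  Add (2,6) w=3
  Add (4,6) w=3
  Add (3,5) w=4
  Skip (1,2) w=6 (creates cycle)
  Skip (0,5) w=8 (creates cycle)
  Add (2,3) w=9
  Skip (2,4) w=11 (creates cycle)
  Skip (2,5) w=11 (creates cycle)
  Skip (0,4) w=13 (creates cycle)
  Skip (1,5) w=13 (creates cycle)
MST weight = 21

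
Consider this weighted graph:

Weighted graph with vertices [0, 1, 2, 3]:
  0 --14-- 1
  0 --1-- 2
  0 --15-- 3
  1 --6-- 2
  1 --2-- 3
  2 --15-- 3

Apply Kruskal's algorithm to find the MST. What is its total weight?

Applying Kruskal's algorithm (sort edges by weight, add if no cycle):
  Add (0,2) w=1
  Add (1,3) w=2
  Add (1,2) w=6
  Skip (0,1) w=14 (creates cycle)
  Skip (0,3) w=15 (creates cycle)
  Skip (2,3) w=15 (creates cycle)
MST weight = 9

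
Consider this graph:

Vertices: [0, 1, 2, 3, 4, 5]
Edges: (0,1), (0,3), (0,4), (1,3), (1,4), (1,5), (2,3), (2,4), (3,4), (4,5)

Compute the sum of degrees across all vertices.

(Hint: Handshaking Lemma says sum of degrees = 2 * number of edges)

Count edges: 10 edges.
By Handshaking Lemma: sum of degrees = 2 * 10 = 20.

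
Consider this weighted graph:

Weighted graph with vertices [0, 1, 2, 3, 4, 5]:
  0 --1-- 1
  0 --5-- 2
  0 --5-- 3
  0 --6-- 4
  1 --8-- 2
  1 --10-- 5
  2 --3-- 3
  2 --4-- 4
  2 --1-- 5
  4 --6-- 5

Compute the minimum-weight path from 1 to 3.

Using Dijkstra's algorithm from vertex 1:
Shortest path: 1 -> 0 -> 3
Total weight: 1 + 5 = 6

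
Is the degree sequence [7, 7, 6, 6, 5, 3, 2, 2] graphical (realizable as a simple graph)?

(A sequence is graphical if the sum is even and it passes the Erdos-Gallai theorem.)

Sum of degrees = 38. Sum is even but fails Erdos-Gallai. The sequence is NOT graphical.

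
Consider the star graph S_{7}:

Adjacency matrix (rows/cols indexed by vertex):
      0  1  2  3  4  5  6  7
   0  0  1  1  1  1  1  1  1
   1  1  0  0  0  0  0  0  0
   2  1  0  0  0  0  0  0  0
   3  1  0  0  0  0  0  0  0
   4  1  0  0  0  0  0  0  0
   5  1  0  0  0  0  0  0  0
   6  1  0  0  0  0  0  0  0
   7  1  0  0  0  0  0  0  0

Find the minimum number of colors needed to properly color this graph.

S_{7} has one hub adjacent to 7 leaves; leaves are pairwise non-adjacent.
Color the hub 0 and every leaf 1.
Chromatic number = 2.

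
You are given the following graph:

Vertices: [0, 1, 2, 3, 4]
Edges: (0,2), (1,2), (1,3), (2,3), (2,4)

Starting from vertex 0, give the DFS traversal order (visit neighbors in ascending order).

DFS from vertex 0 (neighbors processed in ascending order):
Visit order: 0, 2, 1, 3, 4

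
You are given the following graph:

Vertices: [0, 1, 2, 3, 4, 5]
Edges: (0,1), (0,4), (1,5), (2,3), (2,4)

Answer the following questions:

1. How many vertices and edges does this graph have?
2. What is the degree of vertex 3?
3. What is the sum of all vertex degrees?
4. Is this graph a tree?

Count: 6 vertices, 5 edges.
Vertex 3 has neighbors [2], degree = 1.
Handshaking lemma: 2 * 5 = 10.
A graph is a tree iff it is connected and has exactly n-1 edges. This graph is connected (all 6 vertices in one component) and has 6-1 = 5 edges. It is a tree.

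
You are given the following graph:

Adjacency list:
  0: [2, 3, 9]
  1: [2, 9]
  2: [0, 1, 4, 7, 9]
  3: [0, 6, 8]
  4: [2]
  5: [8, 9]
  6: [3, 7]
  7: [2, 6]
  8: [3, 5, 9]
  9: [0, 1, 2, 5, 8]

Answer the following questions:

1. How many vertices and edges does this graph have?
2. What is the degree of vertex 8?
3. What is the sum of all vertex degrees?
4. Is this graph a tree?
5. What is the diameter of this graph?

Count: 10 vertices, 14 edges.
Vertex 8 has neighbors [3, 5, 9], degree = 3.
Handshaking lemma: 2 * 14 = 28.
A tree on 10 vertices has 9 edges. This graph has 14 edges (5 extra). Not a tree.
Diameter (longest shortest path) = 3.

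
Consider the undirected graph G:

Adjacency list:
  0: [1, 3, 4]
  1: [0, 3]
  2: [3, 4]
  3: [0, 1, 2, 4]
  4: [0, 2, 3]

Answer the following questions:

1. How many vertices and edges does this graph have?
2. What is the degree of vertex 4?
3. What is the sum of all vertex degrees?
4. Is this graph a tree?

Count: 5 vertices, 7 edges.
Vertex 4 has neighbors [0, 2, 3], degree = 3.
Handshaking lemma: 2 * 7 = 14.
A tree on 5 vertices has 4 edges. This graph has 7 edges (3 extra). Not a tree.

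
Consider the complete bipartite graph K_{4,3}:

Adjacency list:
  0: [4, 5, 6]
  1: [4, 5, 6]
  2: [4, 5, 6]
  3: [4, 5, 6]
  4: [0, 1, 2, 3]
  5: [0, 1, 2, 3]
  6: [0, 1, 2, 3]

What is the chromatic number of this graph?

K_{4,3} is bipartite: vertices split into two independent sets of size 4 and 3.
Color one set 0, the other 1. No adjacent vertices share a color.
Chromatic number = 2.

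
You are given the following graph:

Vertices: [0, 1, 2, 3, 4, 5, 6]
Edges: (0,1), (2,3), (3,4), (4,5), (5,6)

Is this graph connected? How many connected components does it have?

Checking connectivity: the graph has 2 connected component(s).
Components: [[0, 1], [2, 3, 4, 5, 6]]. The graph is NOT connected.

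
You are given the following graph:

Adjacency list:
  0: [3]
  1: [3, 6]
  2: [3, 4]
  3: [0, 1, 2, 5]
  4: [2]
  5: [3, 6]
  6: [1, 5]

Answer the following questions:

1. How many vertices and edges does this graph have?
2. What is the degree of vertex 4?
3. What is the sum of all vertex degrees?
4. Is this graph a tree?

Count: 7 vertices, 7 edges.
Vertex 4 has neighbors [2], degree = 1.
Handshaking lemma: 2 * 7 = 14.
A tree on 7 vertices has 6 edges. This graph has 7 edges (1 extra). Not a tree.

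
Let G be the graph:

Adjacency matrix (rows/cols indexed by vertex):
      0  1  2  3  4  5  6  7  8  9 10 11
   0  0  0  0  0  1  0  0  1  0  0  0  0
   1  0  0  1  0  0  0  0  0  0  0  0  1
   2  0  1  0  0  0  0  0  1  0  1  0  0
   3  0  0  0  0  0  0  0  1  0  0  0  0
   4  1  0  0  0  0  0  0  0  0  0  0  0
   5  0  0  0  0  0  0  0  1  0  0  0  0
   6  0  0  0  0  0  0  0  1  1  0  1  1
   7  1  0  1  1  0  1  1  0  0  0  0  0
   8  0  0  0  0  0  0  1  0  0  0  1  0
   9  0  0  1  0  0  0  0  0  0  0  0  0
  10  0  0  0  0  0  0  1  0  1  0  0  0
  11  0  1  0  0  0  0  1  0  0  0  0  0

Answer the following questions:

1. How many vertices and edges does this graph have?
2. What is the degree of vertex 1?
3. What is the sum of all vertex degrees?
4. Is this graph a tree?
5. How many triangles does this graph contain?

Count: 12 vertices, 13 edges.
Vertex 1 has neighbors [2, 11], degree = 2.
Handshaking lemma: 2 * 13 = 26.
A tree on 12 vertices has 11 edges. This graph has 13 edges (2 extra). Not a tree.
Number of triangles = 1.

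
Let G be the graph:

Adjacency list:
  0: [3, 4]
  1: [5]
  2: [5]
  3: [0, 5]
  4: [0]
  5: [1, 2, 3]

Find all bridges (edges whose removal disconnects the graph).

A bridge is an edge whose removal increases the number of connected components.
Bridges found: (0,3), (0,4), (1,5), (2,5), (3,5)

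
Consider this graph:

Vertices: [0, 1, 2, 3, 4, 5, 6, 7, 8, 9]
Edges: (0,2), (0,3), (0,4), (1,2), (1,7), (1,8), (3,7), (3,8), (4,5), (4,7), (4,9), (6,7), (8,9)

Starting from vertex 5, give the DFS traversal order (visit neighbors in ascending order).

DFS from vertex 5 (neighbors processed in ascending order):
Visit order: 5, 4, 0, 2, 1, 7, 3, 8, 9, 6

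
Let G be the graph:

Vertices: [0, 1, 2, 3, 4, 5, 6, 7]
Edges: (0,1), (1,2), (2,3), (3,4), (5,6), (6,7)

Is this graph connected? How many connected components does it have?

Checking connectivity: the graph has 2 connected component(s).
Components: [[0, 1, 2, 3, 4], [5, 6, 7]]. The graph is NOT connected.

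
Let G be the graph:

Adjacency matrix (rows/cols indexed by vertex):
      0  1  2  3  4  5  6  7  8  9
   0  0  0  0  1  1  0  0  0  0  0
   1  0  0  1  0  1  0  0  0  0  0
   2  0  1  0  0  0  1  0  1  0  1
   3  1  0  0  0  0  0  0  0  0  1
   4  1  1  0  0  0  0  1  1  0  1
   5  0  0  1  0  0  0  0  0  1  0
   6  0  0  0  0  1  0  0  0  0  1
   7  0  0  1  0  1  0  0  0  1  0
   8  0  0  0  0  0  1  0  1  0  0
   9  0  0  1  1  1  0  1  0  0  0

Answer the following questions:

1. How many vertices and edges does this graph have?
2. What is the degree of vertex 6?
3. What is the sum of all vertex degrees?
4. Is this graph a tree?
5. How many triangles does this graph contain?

Count: 10 vertices, 14 edges.
Vertex 6 has neighbors [4, 9], degree = 2.
Handshaking lemma: 2 * 14 = 28.
A tree on 10 vertices has 9 edges. This graph has 14 edges (5 extra). Not a tree.
Number of triangles = 1.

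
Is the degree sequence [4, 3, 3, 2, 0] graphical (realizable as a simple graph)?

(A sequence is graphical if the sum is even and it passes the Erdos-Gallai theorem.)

Sum of degrees = 12. Sum is even but fails Erdos-Gallai. The sequence is NOT graphical.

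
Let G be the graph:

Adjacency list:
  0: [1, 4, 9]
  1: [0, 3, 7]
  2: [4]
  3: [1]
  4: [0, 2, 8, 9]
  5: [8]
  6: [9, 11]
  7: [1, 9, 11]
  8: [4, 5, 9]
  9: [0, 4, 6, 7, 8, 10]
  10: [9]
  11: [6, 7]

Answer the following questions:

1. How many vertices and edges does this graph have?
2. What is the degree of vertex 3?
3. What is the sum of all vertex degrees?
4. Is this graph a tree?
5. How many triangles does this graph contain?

Count: 12 vertices, 15 edges.
Vertex 3 has neighbors [1], degree = 1.
Handshaking lemma: 2 * 15 = 30.
A tree on 12 vertices has 11 edges. This graph has 15 edges (4 extra). Not a tree.
Number of triangles = 2.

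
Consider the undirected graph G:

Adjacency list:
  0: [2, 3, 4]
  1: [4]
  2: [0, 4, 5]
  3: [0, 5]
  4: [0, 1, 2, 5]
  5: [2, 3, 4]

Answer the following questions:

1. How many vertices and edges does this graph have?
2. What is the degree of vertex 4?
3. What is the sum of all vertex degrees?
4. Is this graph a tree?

Count: 6 vertices, 8 edges.
Vertex 4 has neighbors [0, 1, 2, 5], degree = 4.
Handshaking lemma: 2 * 8 = 16.
A tree on 6 vertices has 5 edges. This graph has 8 edges (3 extra). Not a tree.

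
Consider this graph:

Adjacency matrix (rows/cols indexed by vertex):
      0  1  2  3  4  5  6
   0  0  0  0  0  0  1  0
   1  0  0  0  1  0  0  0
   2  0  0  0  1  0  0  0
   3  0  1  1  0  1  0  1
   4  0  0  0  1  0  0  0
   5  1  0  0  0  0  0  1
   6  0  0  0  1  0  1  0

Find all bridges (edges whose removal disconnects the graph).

A bridge is an edge whose removal increases the number of connected components.
Bridges found: (0,5), (1,3), (2,3), (3,4), (3,6), (5,6)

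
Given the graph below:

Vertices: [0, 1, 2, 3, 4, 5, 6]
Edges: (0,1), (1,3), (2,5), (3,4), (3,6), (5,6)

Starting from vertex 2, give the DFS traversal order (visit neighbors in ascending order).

DFS from vertex 2 (neighbors processed in ascending order):
Visit order: 2, 5, 6, 3, 1, 0, 4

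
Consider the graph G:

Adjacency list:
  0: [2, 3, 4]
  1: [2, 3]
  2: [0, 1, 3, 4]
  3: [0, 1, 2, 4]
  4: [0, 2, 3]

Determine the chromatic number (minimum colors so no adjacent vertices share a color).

The graph has a maximum clique of size 4 (lower bound on chromatic number).
A valid 4-coloring: {0: 2, 1: 2, 2: 0, 3: 1, 4: 3}.
Chromatic number = 4.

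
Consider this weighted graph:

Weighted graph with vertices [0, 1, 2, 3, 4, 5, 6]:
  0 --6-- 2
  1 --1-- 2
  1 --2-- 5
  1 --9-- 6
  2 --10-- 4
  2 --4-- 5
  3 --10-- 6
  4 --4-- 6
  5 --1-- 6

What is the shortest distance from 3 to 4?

Using Dijkstra's algorithm from vertex 3:
Shortest path: 3 -> 6 -> 4
Total weight: 10 + 4 = 14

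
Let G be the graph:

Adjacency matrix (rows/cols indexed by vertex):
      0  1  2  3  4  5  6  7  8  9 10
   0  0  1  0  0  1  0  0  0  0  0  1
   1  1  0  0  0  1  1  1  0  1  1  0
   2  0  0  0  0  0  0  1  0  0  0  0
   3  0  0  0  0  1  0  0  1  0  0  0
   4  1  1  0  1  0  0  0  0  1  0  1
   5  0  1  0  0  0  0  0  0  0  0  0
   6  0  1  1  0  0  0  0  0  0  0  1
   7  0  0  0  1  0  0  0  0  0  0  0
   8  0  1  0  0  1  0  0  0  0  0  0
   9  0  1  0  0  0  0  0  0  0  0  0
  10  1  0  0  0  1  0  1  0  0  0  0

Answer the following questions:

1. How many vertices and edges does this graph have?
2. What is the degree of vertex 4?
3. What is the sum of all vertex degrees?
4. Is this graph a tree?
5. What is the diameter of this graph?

Count: 11 vertices, 14 edges.
Vertex 4 has neighbors [0, 1, 3, 8, 10], degree = 5.
Handshaking lemma: 2 * 14 = 28.
A tree on 11 vertices has 10 edges. This graph has 14 edges (4 extra). Not a tree.
Diameter (longest shortest path) = 5.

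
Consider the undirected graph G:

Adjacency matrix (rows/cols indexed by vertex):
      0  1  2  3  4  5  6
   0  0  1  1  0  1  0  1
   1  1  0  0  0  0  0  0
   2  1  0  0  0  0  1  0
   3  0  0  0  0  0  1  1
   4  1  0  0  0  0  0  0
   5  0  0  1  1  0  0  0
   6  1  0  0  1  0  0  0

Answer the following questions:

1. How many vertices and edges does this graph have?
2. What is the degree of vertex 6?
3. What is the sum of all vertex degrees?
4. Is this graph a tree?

Count: 7 vertices, 7 edges.
Vertex 6 has neighbors [0, 3], degree = 2.
Handshaking lemma: 2 * 7 = 14.
A tree on 7 vertices has 6 edges. This graph has 7 edges (1 extra). Not a tree.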